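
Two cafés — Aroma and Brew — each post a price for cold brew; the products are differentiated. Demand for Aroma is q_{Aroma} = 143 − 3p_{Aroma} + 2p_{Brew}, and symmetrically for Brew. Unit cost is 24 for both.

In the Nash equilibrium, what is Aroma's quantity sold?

Aroma's profit: π = (p_{Aroma} − 24)(143 − 3p_{Aroma} + 2p_{Brew}).
∂π/∂p_{Aroma} = 215 − 6p_{Aroma} + 2p_{Brew} = 0 ⇒ p_{Aroma} = 215/6 + (1/3)p_{Brew}.
The game is symmetric, so in equilibrium p_{Brew} = p_{Aroma}: the reaction function gives (2/3)p_{Aroma} = 215/6, hence p_{Aroma} = 53.75.
q_{Aroma} = 143 − 3·53.75 + 2·53.75 = 89.25.

89.25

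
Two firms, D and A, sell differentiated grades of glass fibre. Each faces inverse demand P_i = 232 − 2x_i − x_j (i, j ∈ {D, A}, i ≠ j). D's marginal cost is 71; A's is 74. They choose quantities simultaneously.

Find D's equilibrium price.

135.8

Firm D's profit: π = x_D(232 − 2x_D − x_A) − 71x_D.
∂π/∂x_D = 161 − 4x_D − x_A = 0 ⇒ x_D = 40.25 − 0.25x_A.
Similarly x_A = 39.5 − 0.25x_D.
Substituting the second reaction function into the first: x_D = 40.25 − 0.25(39.5 − 0.25x_D), which gives 0.9375x_D = 30.375 ⇒ x_D = 32.4.
Then x_A = 39.5 − 0.25·32.4 = 31.4.
P_D = 232 − 2·32.4 − 31.4 = 135.8.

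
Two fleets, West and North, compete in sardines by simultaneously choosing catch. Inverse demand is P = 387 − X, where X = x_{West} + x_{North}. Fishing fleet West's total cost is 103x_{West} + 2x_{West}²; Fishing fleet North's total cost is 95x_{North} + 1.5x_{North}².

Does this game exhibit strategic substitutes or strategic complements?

strategic substitutes

Fishing fleet West's profit: π = x_{West}(387 − (x_{West} + x_{North})) − 103x_{West} − 2x_{West}².
∂π/∂x_{West} = 284 − 6x_{West} − x_{North} = 0, so x_{West} = 142/3 − (1/6)x_{North}.
The best-response slope dx_{West}/dx_{North} = −1/6 < 0: the reaction function is downward-sloping, so the choices are strategic substitutes.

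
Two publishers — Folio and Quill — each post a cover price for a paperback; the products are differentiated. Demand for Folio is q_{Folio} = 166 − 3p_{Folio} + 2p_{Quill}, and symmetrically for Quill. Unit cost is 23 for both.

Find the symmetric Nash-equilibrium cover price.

58.75

Folio's profit: π = (p_{Folio} − 23)(166 − 3p_{Folio} + 2p_{Quill}).
∂π/∂p_{Folio} = 235 − 6p_{Folio} + 2p_{Quill} = 0 ⇒ p_{Folio} = 235/6 + (1/3)p_{Quill}.
By symmetry p_{Quill} = p_{Folio}; substituting into the reaction function, (2/3)p_{Folio} = 235/6 and p_{Folio} = 58.75.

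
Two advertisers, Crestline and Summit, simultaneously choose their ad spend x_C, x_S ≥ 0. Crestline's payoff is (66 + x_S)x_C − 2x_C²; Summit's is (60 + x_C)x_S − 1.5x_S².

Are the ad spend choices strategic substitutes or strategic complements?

Expanding Crestline's payoff: 66x_C + x_Sx_C − 2x_C².
∂π/∂x_C = 66 + x_S − 4x_C = 0, so x_C = 16.5 + 0.25x_S.
The best-response slope dx_C/dx_S = 0.25 > 0: the reaction function is upward-sloping, so the choices are strategic complements.

strategic complements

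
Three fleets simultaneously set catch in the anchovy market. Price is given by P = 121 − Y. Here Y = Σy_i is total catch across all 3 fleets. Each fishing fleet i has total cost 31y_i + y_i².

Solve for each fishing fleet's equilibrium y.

A representative fishing fleet's profit is π_i = y_i(121 − Y) − 31y_i − y_i², with Y = y_i + Σ_{j≠i} y_j.
First-order condition: 90 − 4y_i − Σ_{j≠i} y_j = 0.
With identical fishing fleets, set every y_j = y: then 90 − 4y − 2y = 0, i.e. y = 90/6 = 15.

15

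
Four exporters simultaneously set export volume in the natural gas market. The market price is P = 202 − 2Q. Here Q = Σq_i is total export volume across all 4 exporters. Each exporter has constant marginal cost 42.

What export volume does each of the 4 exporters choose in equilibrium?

A representative exporter's profit is π_i = q_i(202 − 2Q) − 42q_i, with Q = q_i + Σ_{j≠i} q_j.
First-order condition: 160 − 4q_i − 2Σ_{j≠i} q_j = 0.
In a symmetric equilibrium every exporter chooses the same q, so Σ_{j≠i} q_j = 3q. The condition becomes 160 − 10q = 0, giving q = 160/10 = 16.

16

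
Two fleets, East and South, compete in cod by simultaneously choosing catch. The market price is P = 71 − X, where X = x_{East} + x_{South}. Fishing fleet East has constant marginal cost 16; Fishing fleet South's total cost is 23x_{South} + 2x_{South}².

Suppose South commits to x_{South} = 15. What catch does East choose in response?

Fishing fleet East's profit: π = x_{East}(71 − (x_{East} + x_{South})) − 16x_{East}.
∂π/∂x_{East} = 55 − 2x_{East} − x_{South} = 0, so x_{East} = 27.5 − 0.5x_{South}.
At x_{South} = 15: x_{East} = 27.5 − 0.5·15 = 20.

20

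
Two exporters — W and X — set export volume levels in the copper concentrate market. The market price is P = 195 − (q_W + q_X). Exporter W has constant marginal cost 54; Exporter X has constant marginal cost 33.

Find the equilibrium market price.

94

Exporter W's profit: π = q_W(195 − (q_W + q_X)) − 54q_W.
∂π/∂q_W = 141 − 2q_W − q_X = 0, so q_W = 70.5 − 0.5q_X.
By the same steps for X: q_X = 81 − 0.5q_W.
Plugging q_X into W's best response: q_W = 70.5 − 0.5(81 − 0.5q_W) ⇒ 0.75q_W = 30, so q_W = 40.
Then q_X = 81 − 0.5·40 = 61.
Equilibrium price: P = 195 − 101 = 94.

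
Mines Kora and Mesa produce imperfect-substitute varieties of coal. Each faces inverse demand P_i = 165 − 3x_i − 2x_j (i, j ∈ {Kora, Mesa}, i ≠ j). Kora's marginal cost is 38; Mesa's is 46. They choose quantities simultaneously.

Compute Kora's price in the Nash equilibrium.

Mine Kora's profit: π = x_{Kora}(165 − 3x_{Kora} − 2x_{Mesa}) − 38x_{Kora}.
∂π/∂x_{Kora} = 127 − 6x_{Kora} − 2x_{Mesa} = 0 ⇒ x_{Kora} = 127/6 − (1/3)x_{Mesa}.
Similarly x_{Mesa} = 119/6 − (1/3)x_{Kora}.
Substituting the second reaction function into the first: x_{Kora} = 127/6 − (1/3)(119/6 − (1/3)x_{Kora}), which gives (8/9)x_{Kora} = 131/9 ⇒ x_{Kora} = 16.375.
Then x_{Mesa} = 119/6 − (1/3)·16.375 = 14.375.
P_{Kora} = 165 − 3·16.375 − 2·14.375 = 87.125.

87.125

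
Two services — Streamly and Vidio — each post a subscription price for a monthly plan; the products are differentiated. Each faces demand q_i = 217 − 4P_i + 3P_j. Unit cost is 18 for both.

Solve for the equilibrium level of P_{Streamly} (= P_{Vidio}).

Streamly's profit: π = (P_{Streamly} − 18)(217 − 4P_{Streamly} + 3P_{Vidio}).
∂π/∂P_{Streamly} = 289 − 8P_{Streamly} + 3P_{Vidio} = 0 ⇒ P_{Streamly} = 36.125 + 0.375P_{Vidio}.
The game is symmetric, so in equilibrium P_{Vidio} = P_{Streamly}: the reaction function gives 0.625P_{Streamly} = 36.125, hence P_{Streamly} = 57.8.

57.8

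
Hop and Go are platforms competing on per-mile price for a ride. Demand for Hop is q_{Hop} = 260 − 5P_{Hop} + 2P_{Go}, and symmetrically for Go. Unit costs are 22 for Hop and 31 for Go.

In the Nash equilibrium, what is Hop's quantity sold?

Hop's profit: π = (P_{Hop} − 22)(260 − 5P_{Hop} + 2P_{Go}).
∂π/∂P_{Hop} = 370 − 10P_{Hop} + 2P_{Go} = 0 ⇒ P_{Hop} = 37 + 0.2P_{Go}.
Similarly P_{Go} = 41.5 + 0.2P_{Hop}.
Substituting the second reaction function into the first: P_{Hop} = 37 + 0.2(41.5 + 0.2P_{Hop}), which gives 0.96P_{Hop} = 45.3 ⇒ P_{Hop} = 47.1875.
Then P_{Go} = 41.5 + 0.2·47.1875 = 50.9375.
q_{Hop} = 260 − 5·47.1875 + 2·50.9375 = 125.9375.

125.9375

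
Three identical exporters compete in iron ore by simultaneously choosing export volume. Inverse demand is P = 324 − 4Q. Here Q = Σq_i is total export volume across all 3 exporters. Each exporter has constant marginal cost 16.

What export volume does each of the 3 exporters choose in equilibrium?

19.25

A representative exporter's profit is π_i = q_i(324 − 4Q) − 16q_i, with Q = q_i + Σ_{j≠i} q_j.
First-order condition: 308 − 8q_i − 4Σ_{j≠i} q_j = 0.
In a symmetric equilibrium every exporter chooses the same q, so Σ_{j≠i} q_j = 2q. The condition becomes 308 − 16q = 0, giving q = 308/16 = 19.25.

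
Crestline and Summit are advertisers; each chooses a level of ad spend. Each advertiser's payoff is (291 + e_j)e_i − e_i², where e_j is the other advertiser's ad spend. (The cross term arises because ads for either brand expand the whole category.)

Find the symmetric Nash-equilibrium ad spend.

291

Crestline's payoff is (291 + e_S)e_C − e_C².
∂π/∂e_C = 291 + e_S − 2e_C = 0, so e_C = 145.5 + 0.5e_S.
The game is symmetric, so in equilibrium e_S = e_C: the reaction function gives 0.5e_C = 145.5, hence e_C = 291.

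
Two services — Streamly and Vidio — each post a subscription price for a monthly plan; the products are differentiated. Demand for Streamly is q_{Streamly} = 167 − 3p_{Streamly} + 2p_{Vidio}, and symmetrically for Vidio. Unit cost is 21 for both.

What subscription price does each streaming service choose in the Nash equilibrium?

57.5

Streamly's profit: π = (p_{Streamly} − 21)(167 − 3p_{Streamly} + 2p_{Vidio}).
∂π/∂p_{Streamly} = 230 − 6p_{Streamly} + 2p_{Vidio} = 0 ⇒ p_{Streamly} = 115/3 + (1/3)p_{Vidio}.
By symmetry p_{Vidio} = p_{Streamly}; substituting into the reaction function, (2/3)p_{Streamly} = 115/3 and p_{Streamly} = 57.5.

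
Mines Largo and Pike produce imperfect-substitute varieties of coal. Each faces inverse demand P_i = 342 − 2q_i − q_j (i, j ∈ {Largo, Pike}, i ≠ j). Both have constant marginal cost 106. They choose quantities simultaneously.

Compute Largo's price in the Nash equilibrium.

Mine Largo's profit: π = q_{Largo}(342 − 2q_{Largo} − q_{Pike}) − 106q_{Largo}.
∂π/∂q_{Largo} = 236 − 4q_{Largo} − q_{Pike} = 0 ⇒ q_{Largo} = 59 − 0.25q_{Pike}.
The game is symmetric, so in equilibrium q_{Pike} = q_{Largo}: the reaction function gives 1.25q_{Largo} = 59, hence q_{Largo} = 47.2.
P_{Largo} = 342 − 2·47.2 − 47.2 = 200.4.

200.4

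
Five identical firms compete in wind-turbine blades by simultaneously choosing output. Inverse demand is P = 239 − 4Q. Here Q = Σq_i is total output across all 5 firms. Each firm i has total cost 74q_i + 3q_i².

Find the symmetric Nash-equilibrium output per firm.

A representative firm's profit is π_i = q_i(239 − 4Q) − 74q_i − 3q_i², with Q = q_i + Σ_{j≠i} q_j.
First-order condition: 165 − 14q_i − 4Σ_{j≠i} q_j = 0.
In a symmetric equilibrium every firm chooses the same q, so Σ_{j≠i} q_j = 4q. The condition becomes 165 − 30q = 0, giving q = 165/30 = 5.5.

5.5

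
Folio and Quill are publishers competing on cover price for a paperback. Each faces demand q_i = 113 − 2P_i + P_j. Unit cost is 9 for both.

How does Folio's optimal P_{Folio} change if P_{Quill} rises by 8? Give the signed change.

2

Folio's profit: π = (P_{Folio} − 9)(113 − 2P_{Folio} + P_{Quill}).
∂π/∂P_{Folio} = 131 − 4P_{Folio} + P_{Quill} = 0 ⇒ P_{Folio} = 32.75 + 0.25P_{Quill}.
The reaction-function slope is 0.25, so an 8-unit rise in P_{Quill} moves P_{Folio} by 0.25 × 8 = 2. Folio's best response rises — the actions are strategic complements.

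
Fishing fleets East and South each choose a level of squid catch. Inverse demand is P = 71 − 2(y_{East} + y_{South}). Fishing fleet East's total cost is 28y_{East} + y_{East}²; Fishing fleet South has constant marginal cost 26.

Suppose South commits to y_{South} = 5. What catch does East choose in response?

5.5

Fishing fleet East's profit: π = y_{East}(71 − 2(y_{East} + y_{South})) − 28y_{East} − y_{East}².
∂π/∂y_{East} = 43 − 6y_{East} − 2y_{South} = 0, so y_{East} = 43/6 − (1/3)y_{South}.
At y_{South} = 5: y_{East} = 43/6 − (1/3)·5 = 5.5.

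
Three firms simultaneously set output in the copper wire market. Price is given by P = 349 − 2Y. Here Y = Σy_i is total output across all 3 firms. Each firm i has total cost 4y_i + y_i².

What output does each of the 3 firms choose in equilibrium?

34.5

A representative firm's profit is π_i = y_i(349 − 2Y) − 4y_i − y_i², with Y = y_i + Σ_{j≠i} y_j.
First-order condition: 345 − 6y_i − 2Σ_{j≠i} y_j = 0.
Imposing symmetry (y_j = y for all j) turns Σ_{j≠i} y_j into 2y, so 345 = 10y and y = 34.5.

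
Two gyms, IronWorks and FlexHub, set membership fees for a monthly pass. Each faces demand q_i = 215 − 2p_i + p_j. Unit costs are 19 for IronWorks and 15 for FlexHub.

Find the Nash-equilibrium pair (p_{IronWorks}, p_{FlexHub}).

83.8, 82.2

IronWorks's profit: π = (p_{IronWorks} − 19)(215 − 2p_{IronWorks} + p_{FlexHub}).
∂π/∂p_{IronWorks} = 253 − 4p_{IronWorks} + p_{FlexHub} = 0 ⇒ p_{IronWorks} = 63.25 + 0.25p_{FlexHub}.
Similarly p_{FlexHub} = 61.25 + 0.25p_{IronWorks}.
Substituting the second reaction function into the first: p_{IronWorks} = 63.25 + 0.25(61.25 + 0.25p_{IronWorks}), which gives 0.9375p_{IronWorks} = 78.5625 ⇒ p_{IronWorks} = 83.8.
Then p_{FlexHub} = 61.25 + 0.25·83.8 = 82.2.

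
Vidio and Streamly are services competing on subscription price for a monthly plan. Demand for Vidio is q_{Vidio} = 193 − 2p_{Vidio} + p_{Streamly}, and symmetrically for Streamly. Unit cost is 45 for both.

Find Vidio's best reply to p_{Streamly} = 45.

82

Vidio's profit: π = (p_{Vidio} − 45)(193 − 2p_{Vidio} + p_{Streamly}).
∂π/∂p_{Vidio} = 283 − 4p_{Vidio} + p_{Streamly} = 0 ⇒ p_{Vidio} = 70.75 + 0.25p_{Streamly}.
At p_{Streamly} = 45: p_{Vidio} = 70.75 + 0.25·45 = 82.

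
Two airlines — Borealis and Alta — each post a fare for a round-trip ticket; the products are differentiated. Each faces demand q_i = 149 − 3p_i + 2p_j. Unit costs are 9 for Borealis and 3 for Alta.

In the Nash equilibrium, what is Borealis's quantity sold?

101.625

Borealis's profit: π = (p_{Borealis} − 9)(149 − 3p_{Borealis} + 2p_{Alta}).
∂π/∂p_{Borealis} = 176 − 6p_{Borealis} + 2p_{Alta} = 0 ⇒ p_{Borealis} = 88/3 + (1/3)p_{Alta}.
Similarly p_{Alta} = 79/3 + (1/3)p_{Borealis}.
Plugging p_{Alta} into Borealis's best response: p_{Borealis} = 88/3 + (1/3)(79/3 + (1/3)p_{Borealis}) ⇒ (8/9)p_{Borealis} = 343/9, so p_{Borealis} = 42.875.
Then p_{Alta} = 79/3 + (1/3)·42.875 = 40.625.
q_{Borealis} = 149 − 3·42.875 + 2·40.625 = 101.625.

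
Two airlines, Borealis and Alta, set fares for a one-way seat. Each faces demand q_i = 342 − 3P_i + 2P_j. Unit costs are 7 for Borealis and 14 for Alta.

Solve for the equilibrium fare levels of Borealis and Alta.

Borealis's profit: π = (P_{Borealis} − 7)(342 − 3P_{Borealis} + 2P_{Alta}).
∂π/∂P_{Borealis} = 363 − 6P_{Borealis} + 2P_{Alta} = 0 ⇒ P_{Borealis} = 60.5 + (1/3)P_{Alta}.
Similarly P_{Alta} = 64 + (1/3)P_{Borealis}.
Substituting the second reaction function into the first: P_{Borealis} = 60.5 + (1/3)(64 + (1/3)P_{Borealis}), which gives (8/9)P_{Borealis} = 491/6 ⇒ P_{Borealis} = 92.0625.
Then P_{Alta} = 64 + (1/3)·92.0625 = 94.6875.

92.0625, 94.6875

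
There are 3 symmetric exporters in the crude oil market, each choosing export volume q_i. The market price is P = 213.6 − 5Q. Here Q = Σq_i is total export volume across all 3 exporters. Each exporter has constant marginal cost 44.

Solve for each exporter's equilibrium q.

8.48

A representative exporter's profit is π_i = q_i(213.6 − 5Q) − 44q_i, with Q = q_i + Σ_{j≠i} q_j.
First-order condition: 169.6 − 10q_i − 5Σ_{j≠i} q_j = 0.
With identical exporters, set every q_j = q: then 169.6 − 10q − 10q = 0, i.e. q = 169.6/20 = 8.48.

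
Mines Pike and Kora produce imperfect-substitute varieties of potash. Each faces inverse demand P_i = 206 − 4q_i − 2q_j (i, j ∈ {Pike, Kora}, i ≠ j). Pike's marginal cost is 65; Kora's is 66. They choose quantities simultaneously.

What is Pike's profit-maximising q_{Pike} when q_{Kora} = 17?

Mine Pike's profit: π = q_{Pike}(206 − 4q_{Pike} − 2q_{Kora}) − 65q_{Pike}.
∂π/∂q_{Pike} = 141 − 8q_{Pike} − 2q_{Kora} = 0 ⇒ q_{Pike} = 17.625 − 0.25q_{Kora}.
At q_{Kora} = 17: q_{Pike} = 17.625 − 0.25·17 = 13.375.

13.375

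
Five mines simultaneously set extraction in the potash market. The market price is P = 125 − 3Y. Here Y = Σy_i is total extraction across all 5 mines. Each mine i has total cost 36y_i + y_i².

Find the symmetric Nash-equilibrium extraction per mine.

4.45

A representative mine's profit is π_i = y_i(125 − 3Y) − 36y_i − y_i², with Y = y_i + Σ_{j≠i} y_j.
First-order condition: 89 − 8y_i − 3Σ_{j≠i} y_j = 0.
Imposing symmetry (y_j = y for all j) turns Σ_{j≠i} y_j into 4y, so 89 = 20y and y = 4.45.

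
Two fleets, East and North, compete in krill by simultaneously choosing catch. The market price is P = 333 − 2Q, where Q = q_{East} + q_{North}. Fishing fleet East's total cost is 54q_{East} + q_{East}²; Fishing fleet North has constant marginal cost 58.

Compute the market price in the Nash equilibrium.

167.2

Fishing fleet East's profit: π = q_{East}(333 − 2(q_{East} + q_{North})) − 54q_{East} − q_{East}².
∂π/∂q_{East} = 279 − 6q_{East} − 2q_{North} = 0, so q_{East} = 46.5 − (1/3)q_{North}.
For North: ∂π/∂q_{North} = 275 − 4q_{North} − 2q_{East} = 0 ⇒ q_{North} = 68.75 − 0.5q_{East}.
Solving the two reaction functions simultaneously: (1 − (−1/3)(−0.5))q_{East} = 46.5 − (1/3)·68.75, so (5/6)q_{East} = 283/12 and q_{East} = 28.3.
Then q_{North} = 68.75 − 0.5·28.3 = 54.6.
Equilibrium price: P = 333 − 2·82.9 = 167.2.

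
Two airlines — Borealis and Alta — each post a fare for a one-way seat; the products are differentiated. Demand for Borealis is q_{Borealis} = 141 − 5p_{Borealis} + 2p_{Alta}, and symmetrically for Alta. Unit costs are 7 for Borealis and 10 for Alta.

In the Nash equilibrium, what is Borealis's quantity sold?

Borealis's profit: π = (p_{Borealis} − 7)(141 − 5p_{Borealis} + 2p_{Alta}).
∂π/∂p_{Borealis} = 176 − 10p_{Borealis} + 2p_{Alta} = 0 ⇒ p_{Borealis} = 17.6 + 0.2p_{Alta}.
Similarly p_{Alta} = 19.1 + 0.2p_{Borealis}.
Solving the two reaction functions simultaneously: (1 − (0.2)(0.2))p_{Borealis} = 17.6 + 0.2·19.1, so 0.96p_{Borealis} = 21.42 and p_{Borealis} = 22.3125.
Then p_{Alta} = 19.1 + 0.2·22.3125 = 23.5625.
q_{Borealis} = 141 − 5·22.3125 + 2·23.5625 = 76.5625.

76.5625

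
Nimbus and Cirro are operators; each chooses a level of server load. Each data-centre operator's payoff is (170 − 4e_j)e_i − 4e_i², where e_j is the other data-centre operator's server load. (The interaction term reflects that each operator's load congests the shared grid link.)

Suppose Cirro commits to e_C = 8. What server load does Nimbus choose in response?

Nimbus's payoff is (170 − 4e_C)e_N − 4e_N².
∂π/∂e_N = 170 − 4e_C − 8e_N = 0, so e_N = 21.25 − 0.5e_C.
At e_C = 8: e_N = 21.25 − 0.5·8 = 17.25.

17.25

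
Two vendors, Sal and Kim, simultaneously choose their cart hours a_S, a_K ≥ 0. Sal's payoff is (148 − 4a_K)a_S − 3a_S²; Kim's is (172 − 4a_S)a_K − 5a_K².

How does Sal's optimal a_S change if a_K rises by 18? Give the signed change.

-12

Expanding Sal's payoff: 148a_S − 4a_Ka_S − 3a_S².
∂π/∂a_S = 148 − 4a_K − 6a_S = 0, so a_S = 74/3 − (2/3)a_K.
The reaction-function slope is −2/3, so an 18-unit rise in a_K moves a_S by −2/3 × 18 = −12. Sal's best response falls — the actions are strategic substitutes.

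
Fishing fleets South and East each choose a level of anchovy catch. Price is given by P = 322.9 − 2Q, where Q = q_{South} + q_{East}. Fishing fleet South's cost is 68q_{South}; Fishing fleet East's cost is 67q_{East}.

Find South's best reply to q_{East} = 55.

36.225

Fishing fleet South's profit: π = q_{South}(322.9 − 2(q_{South} + q_{East})) − 68q_{South}.
∂π/∂q_{South} = 254.9 − 4q_{South} − 2q_{East} = 0, so q_{South} = 63.725 − 0.5q_{East}.
At q_{East} = 55: q_{South} = 63.725 − 0.5·55 = 36.225.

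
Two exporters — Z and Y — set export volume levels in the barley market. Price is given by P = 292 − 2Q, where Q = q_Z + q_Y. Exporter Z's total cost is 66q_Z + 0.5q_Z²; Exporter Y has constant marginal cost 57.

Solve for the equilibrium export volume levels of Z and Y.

27.125, 45.1875

Exporter Z's profit: π = q_Z(292 − 2(q_Z + q_Y)) − 66q_Z − 0.5q_Z².
∂π/∂q_Z = 226 − 5q_Z − 2q_Y = 0, so q_Z = 45.2 − 0.4q_Y.
For Y: ∂π/∂q_Y = 235 − 4q_Y − 2q_Z = 0 ⇒ q_Y = 58.75 − 0.5q_Z.
Plugging q_Y into Z's best response: q_Z = 45.2 − 0.4(58.75 − 0.5q_Z) ⇒ 0.8q_Z = 21.7, so q_Z = 27.125.
Then q_Y = 58.75 − 0.5·27.125 = 45.1875.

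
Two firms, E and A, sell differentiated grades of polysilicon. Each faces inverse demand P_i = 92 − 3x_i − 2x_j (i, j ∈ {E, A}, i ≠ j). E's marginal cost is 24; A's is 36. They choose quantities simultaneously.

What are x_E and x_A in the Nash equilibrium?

Firm E's profit: π = x_E(92 − 3x_E − 2x_A) − 24x_E.
∂π/∂x_E = 68 − 6x_E − 2x_A = 0 ⇒ x_E = 34/3 − (1/3)x_A.
Similarly x_A = 28/3 − (1/3)x_E.
Solving the two reaction functions simultaneously: (1 − (−1/3)(−1/3))x_E = 34/3 − (1/3)·(28/3), so (8/9)x_E = 74/9 and x_E = 9.25.
Then x_A = 28/3 − (1/3)·9.25 = 6.25.

9.25, 6.25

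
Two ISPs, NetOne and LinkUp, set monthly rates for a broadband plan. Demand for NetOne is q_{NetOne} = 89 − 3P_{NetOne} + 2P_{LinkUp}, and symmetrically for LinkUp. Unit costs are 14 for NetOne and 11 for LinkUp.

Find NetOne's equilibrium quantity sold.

NetOne's profit: π = (P_{NetOne} − 14)(89 − 3P_{NetOne} + 2P_{LinkUp}).
∂π/∂P_{NetOne} = 131 − 6P_{NetOne} + 2P_{LinkUp} = 0 ⇒ P_{NetOne} = 131/6 + (1/3)P_{LinkUp}.
Similarly P_{LinkUp} = 61/3 + (1/3)P_{NetOne}.
Solving the two reaction functions simultaneously: (1 − (1/3)(1/3))P_{NetOne} = 131/6 + (1/3)·(61/3), so (8/9)P_{NetOne} = 515/18 and P_{NetOne} = 32.1875.
Then P_{LinkUp} = 61/3 + (1/3)·32.1875 = 31.0625.
q_{NetOne} = 89 − 3·32.1875 + 2·31.0625 = 54.5625.

54.5625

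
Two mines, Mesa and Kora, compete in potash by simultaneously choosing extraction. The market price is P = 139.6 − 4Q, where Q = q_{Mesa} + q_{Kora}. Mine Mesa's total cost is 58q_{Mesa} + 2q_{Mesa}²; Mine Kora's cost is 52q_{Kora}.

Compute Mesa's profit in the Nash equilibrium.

Mine Mesa's profit: π = q_{Mesa}(139.6 − 4(q_{Mesa} + q_{Kora})) − 58q_{Mesa} − 2q_{Mesa}².
∂π/∂q_{Mesa} = 81.6 − 12q_{Mesa} − 4q_{Kora} = 0, so q_{Mesa} = 6.8 − (1/3)q_{Kora}.
For Kora: ∂π/∂q_{Kora} = 87.6 − 8q_{Kora} − 4q_{Mesa} = 0 ⇒ q_{Kora} = 10.95 − 0.5q_{Mesa}.
Plugging q_{Kora} into Mesa's best response: q_{Mesa} = 6.8 − (1/3)(10.95 − 0.5q_{Mesa}) ⇒ (5/6)q_{Mesa} = 3.15, so q_{Mesa} = 3.78.
Then q_{Kora} = 10.95 − 0.5·3.78 = 9.06.
Price P = 139.6 − 4·12.84 = 88.24.
Mesa's profit: (88.24 − 58)·3.78 − 2(3.78)² = 85.7304.

85.7304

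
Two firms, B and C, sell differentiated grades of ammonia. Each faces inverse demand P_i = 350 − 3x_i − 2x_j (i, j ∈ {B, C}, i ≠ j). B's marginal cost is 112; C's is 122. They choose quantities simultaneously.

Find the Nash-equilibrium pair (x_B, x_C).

Firm B's profit: π = x_B(350 − 3x_B − 2x_C) − 112x_B.
∂π/∂x_B = 238 − 6x_B − 2x_C = 0 ⇒ x_B = 119/3 − (1/3)x_C.
Similarly x_C = 38 − (1/3)x_B.
Solving the two reaction functions simultaneously: (1 − (−1/3)(−1/3))x_B = 119/3 − (1/3)·38, so (8/9)x_B = 27 and x_B = 30.375.
Then x_C = 38 − (1/3)·30.375 = 27.875.

30.375, 27.875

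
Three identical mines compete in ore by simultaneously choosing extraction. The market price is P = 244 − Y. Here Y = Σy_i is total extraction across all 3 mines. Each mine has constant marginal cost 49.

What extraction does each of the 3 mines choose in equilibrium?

A representative mine's profit is π_i = y_i(244 − Y) − 49y_i, with Y = y_i + Σ_{j≠i} y_j.
First-order condition: 195 − 2y_i − Σ_{j≠i} y_j = 0.
In a symmetric equilibrium every mine chooses the same y, so Σ_{j≠i} y_j = 2y. The condition becomes 195 − 4y = 0, giving y = 195/4 = 48.75.

48.75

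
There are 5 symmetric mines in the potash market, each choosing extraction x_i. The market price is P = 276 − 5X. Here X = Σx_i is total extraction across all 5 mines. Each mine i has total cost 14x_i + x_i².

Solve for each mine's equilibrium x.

8.1875

A representative mine's profit is π_i = x_i(276 − 5X) − 14x_i − x_i², with X = x_i + Σ_{j≠i} x_j.
First-order condition: 262 − 12x_i − 5Σ_{j≠i} x_j = 0.
With identical mines, set every x_j = x: then 262 − 12x − 20x = 0, i.e. x = 262/32 = 8.1875.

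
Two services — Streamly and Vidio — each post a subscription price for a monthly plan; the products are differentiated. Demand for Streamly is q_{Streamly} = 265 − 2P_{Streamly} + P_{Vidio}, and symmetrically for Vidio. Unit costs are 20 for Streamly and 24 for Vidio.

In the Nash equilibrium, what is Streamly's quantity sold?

164.4

Streamly's profit: π = (P_{Streamly} − 20)(265 − 2P_{Streamly} + P_{Vidio}).
∂π/∂P_{Streamly} = 305 − 4P_{Streamly} + P_{Vidio} = 0 ⇒ P_{Streamly} = 76.25 + 0.25P_{Vidio}.
Similarly P_{Vidio} = 78.25 + 0.25P_{Streamly}.
Substituting the second reaction function into the first: P_{Streamly} = 76.25 + 0.25(78.25 + 0.25P_{Streamly}), which gives 0.9375P_{Streamly} = 95.8125 ⇒ P_{Streamly} = 102.2.
Then P_{Vidio} = 78.25 + 0.25·102.2 = 103.8.
q_{Streamly} = 265 − 2·102.2 + 103.8 = 164.4.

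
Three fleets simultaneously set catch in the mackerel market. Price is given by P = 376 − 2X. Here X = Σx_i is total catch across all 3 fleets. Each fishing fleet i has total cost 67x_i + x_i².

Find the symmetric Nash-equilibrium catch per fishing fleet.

A representative fishing fleet's profit is π_i = x_i(376 − 2X) − 67x_i − x_i², with X = x_i + Σ_{j≠i} x_j.
First-order condition: 309 − 6x_i − 2Σ_{j≠i} x_j = 0.
With identical fishing fleets, set every x_j = x: then 309 − 6x − 4x = 0, i.e. x = 309/10 = 30.9.

30.9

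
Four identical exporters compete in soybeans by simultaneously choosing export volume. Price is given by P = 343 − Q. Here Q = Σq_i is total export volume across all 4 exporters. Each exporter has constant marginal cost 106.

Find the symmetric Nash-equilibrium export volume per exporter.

A representative exporter's profit is π_i = q_i(343 − Q) − 106q_i, with Q = q_i + Σ_{j≠i} q_j.
First-order condition: 237 − 2q_i − Σ_{j≠i} q_j = 0.
In a symmetric equilibrium every exporter chooses the same q, so Σ_{j≠i} q_j = 3q. The condition becomes 237 − 5q = 0, giving q = 237/5 = 47.4.

47.4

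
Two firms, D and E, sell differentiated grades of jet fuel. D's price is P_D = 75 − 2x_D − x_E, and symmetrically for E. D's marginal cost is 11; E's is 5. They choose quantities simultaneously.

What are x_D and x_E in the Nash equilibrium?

Firm D's profit: π = x_D(75 − 2x_D − x_E) − 11x_D.
∂π/∂x_D = 64 − 4x_D − x_E = 0 ⇒ x_D = 16 − 0.25x_E.
Similarly x_E = 17.5 − 0.25x_D.
Solving the two reaction functions simultaneously: (1 − (−0.25)(−0.25))x_D = 16 − 0.25·17.5, so 0.9375x_D = 11.625 and x_D = 12.4.
Then x_E = 17.5 − 0.25·12.4 = 14.4.

12.4, 14.4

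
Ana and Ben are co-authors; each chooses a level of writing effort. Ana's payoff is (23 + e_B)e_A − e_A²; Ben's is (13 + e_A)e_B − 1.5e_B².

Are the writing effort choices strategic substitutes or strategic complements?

Expanding Ana's payoff: 23e_A + e_Be_A − e_A².
∂π/∂e_A = 23 + e_B − 2e_A = 0, so e_A = 11.5 + 0.5e_B.
The best-response slope de_A/de_B = 0.5 > 0: the reaction function is upward-sloping, so the choices are strategic complements.

strategic complements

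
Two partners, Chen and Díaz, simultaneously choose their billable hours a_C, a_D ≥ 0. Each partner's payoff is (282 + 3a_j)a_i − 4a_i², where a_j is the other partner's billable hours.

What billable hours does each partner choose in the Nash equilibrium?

Chen's payoff is (282 + 3a_D)a_C − 4a_C².
∂π/∂a_C = 282 + 3a_D − 8a_C = 0, so a_C = 35.25 + 0.375a_D.
Setting a_C = a_D in the reaction function: a_C = 35.25 + 0.375a_C, so a_C = 35.25 / 0.625 = 56.4.

56.4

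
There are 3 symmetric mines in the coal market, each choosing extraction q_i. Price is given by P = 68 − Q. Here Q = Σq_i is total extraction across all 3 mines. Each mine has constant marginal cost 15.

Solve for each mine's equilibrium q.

A representative mine's profit is π_i = q_i(68 − Q) − 15q_i, with Q = q_i + Σ_{j≠i} q_j.
First-order condition: 53 − 2q_i − Σ_{j≠i} q_j = 0.
Imposing symmetry (q_j = q for all j) turns Σ_{j≠i} q_j into 2q, so 53 = 4q and q = 13.25.

13.25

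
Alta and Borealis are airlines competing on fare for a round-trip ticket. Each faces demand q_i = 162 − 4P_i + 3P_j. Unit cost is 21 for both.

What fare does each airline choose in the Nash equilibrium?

49.2

Alta's profit: π = (P_{Alta} − 21)(162 − 4P_{Alta} + 3P_{Borealis}).
∂π/∂P_{Alta} = 246 − 8P_{Alta} + 3P_{Borealis} = 0 ⇒ P_{Alta} = 30.75 + 0.375P_{Borealis}.
By symmetry P_{Borealis} = P_{Alta}; substituting into the reaction function, 0.625P_{Alta} = 30.75 and P_{Alta} = 49.2.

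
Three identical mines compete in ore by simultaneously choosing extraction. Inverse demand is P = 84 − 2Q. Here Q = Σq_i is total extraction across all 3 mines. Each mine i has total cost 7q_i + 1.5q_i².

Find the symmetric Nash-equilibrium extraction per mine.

A representative mine's profit is π_i = q_i(84 − 2Q) − 7q_i − 1.5q_i², with Q = q_i + Σ_{j≠i} q_j.
First-order condition: 77 − 7q_i − 2Σ_{j≠i} q_j = 0.
In a symmetric equilibrium every mine chooses the same q, so Σ_{j≠i} q_j = 2q. The condition becomes 77 − 11q = 0, giving q = 77/11 = 7.

7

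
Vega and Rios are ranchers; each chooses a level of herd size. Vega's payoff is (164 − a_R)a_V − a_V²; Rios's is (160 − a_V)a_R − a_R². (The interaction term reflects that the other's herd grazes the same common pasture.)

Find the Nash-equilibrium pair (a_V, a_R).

56, 52

Expanding Vega's payoff: 164a_V − a_Ra_V − a_V².
∂π/∂a_V = 164 − a_R − 2a_V = 0, so a_V = 82 − 0.5a_R.
Likewise for Rios: a_R = 80 − 0.5a_V.
Substituting the second reaction function into the first: a_V = 82 − 0.5(80 − 0.5a_V), which gives 0.75a_V = 42 ⇒ a_V = 56.
Then a_R = 80 − 0.5·56 = 52.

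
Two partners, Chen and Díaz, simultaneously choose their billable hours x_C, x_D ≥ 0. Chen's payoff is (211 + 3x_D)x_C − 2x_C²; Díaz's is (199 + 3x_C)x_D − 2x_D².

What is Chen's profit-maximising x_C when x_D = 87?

118

Expanding Chen's payoff: 211x_C + 3x_Dx_C − 2x_C².
∂π/∂x_C = 211 + 3x_D − 4x_C = 0, so x_C = 52.75 + 0.75x_D.
At x_D = 87: x_C = 52.75 + 0.75·87 = 118.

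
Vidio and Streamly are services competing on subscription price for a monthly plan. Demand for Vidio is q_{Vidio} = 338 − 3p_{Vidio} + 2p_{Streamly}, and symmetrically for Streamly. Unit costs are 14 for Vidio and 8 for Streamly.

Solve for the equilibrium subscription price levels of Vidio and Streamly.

Vidio's profit: π = (p_{Vidio} − 14)(338 − 3p_{Vidio} + 2p_{Streamly}).
∂π/∂p_{Vidio} = 380 − 6p_{Vidio} + 2p_{Streamly} = 0 ⇒ p_{Vidio} = 190/3 + (1/3)p_{Streamly}.
Similarly p_{Streamly} = 181/3 + (1/3)p_{Vidio}.
Substituting the second reaction function into the first: p_{Vidio} = 190/3 + (1/3)(181/3 + (1/3)p_{Vidio}), which gives (8/9)p_{Vidio} = 751/9 ⇒ p_{Vidio} = 93.875.
Then p_{Streamly} = 181/3 + (1/3)·93.875 = 91.625.

93.875, 91.625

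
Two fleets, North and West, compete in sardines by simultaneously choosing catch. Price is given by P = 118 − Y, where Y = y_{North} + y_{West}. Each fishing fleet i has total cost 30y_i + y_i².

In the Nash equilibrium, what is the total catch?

Fishing fleet North's profit: π = y_{North}(118 − (y_{North} + y_{West})) − 30y_{North} − y_{North}².
∂π/∂y_{North} = 88 − 4y_{North} − y_{West} = 0, so y_{North} = 22 − 0.25y_{West}.
The game is symmetric, so in equilibrium y_{West} = y_{North}: the reaction function gives 1.25y_{North} = 22, hence y_{North} = 17.6.
Total catch: 17.6 + 17.6 = 35.2.

35.2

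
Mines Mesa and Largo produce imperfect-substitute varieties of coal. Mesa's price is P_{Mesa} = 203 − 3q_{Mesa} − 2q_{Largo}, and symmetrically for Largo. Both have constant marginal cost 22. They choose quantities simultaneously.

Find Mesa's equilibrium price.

Mine Mesa's profit: π = q_{Mesa}(203 − 3q_{Mesa} − 2q_{Largo}) − 22q_{Mesa}.
∂π/∂q_{Mesa} = 181 − 6q_{Mesa} − 2q_{Largo} = 0 ⇒ q_{Mesa} = 181/6 − (1/3)q_{Largo}.
Setting q_{Mesa} = q_{Largo} in the reaction function: q_{Mesa} = 181/6 − (1/3)q_{Mesa}, so q_{Mesa} = (181/6) / (4/3) = 22.625.
P_{Mesa} = 203 − 3·22.625 − 2·22.625 = 89.875.

89.875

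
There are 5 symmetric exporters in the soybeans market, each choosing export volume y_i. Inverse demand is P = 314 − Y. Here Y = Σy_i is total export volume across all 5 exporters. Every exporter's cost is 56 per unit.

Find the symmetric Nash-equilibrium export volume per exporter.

43

A representative exporter's profit is π_i = y_i(314 − Y) − 56y_i, with Y = y_i + Σ_{j≠i} y_j.
First-order condition: 258 − 2y_i − Σ_{j≠i} y_j = 0.
Imposing symmetry (y_j = y for all j) turns Σ_{j≠i} y_j into 4y, so 258 = 6y and y = 43.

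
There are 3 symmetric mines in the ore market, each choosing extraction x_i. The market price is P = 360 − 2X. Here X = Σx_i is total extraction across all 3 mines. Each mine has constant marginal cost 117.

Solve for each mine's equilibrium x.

A representative mine's profit is π_i = x_i(360 − 2X) − 117x_i, with X = x_i + Σ_{j≠i} x_j.
First-order condition: 243 − 4x_i − 2Σ_{j≠i} x_j = 0.
In a symmetric equilibrium every mine chooses the same x, so Σ_{j≠i} x_j = 2x. The condition becomes 243 − 8x = 0, giving x = 243/8 = 30.375.

30.375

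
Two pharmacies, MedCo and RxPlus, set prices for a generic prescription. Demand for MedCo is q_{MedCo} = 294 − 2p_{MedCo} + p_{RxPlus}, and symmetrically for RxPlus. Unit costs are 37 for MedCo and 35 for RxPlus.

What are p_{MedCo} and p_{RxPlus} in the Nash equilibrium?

MedCo's profit: π = (p_{MedCo} − 37)(294 − 2p_{MedCo} + p_{RxPlus}).
∂π/∂p_{MedCo} = 368 − 4p_{MedCo} + p_{RxPlus} = 0 ⇒ p_{MedCo} = 92 + 0.25p_{RxPlus}.
Similarly p_{RxPlus} = 91 + 0.25p_{MedCo}.
Solving the two reaction functions simultaneously: (1 − (0.25)(0.25))p_{MedCo} = 92 + 0.25·91, so 0.9375p_{MedCo} = 114.75 and p_{MedCo} = 122.4.
Then p_{RxPlus} = 91 + 0.25·122.4 = 121.6.

122.4, 121.6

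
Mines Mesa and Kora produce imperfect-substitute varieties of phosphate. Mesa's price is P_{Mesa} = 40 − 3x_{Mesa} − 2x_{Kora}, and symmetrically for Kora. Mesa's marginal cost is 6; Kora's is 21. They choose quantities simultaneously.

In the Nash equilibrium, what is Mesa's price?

21.5625

Mine Mesa's profit: π = x_{Mesa}(40 − 3x_{Mesa} − 2x_{Kora}) − 6x_{Mesa}.
∂π/∂x_{Mesa} = 34 − 6x_{Mesa} − 2x_{Kora} = 0 ⇒ x_{Mesa} = 17/3 − (1/3)x_{Kora}.
Similarly x_{Kora} = 19/6 − (1/3)x_{Mesa}.
Substituting the second reaction function into the first: x_{Mesa} = 17/3 − (1/3)(19/6 − (1/3)x_{Mesa}), which gives (8/9)x_{Mesa} = 83/18 ⇒ x_{Mesa} = 5.1875.
Then x_{Kora} = 19/6 − (1/3)·5.1875 = 1.4375.
P_{Mesa} = 40 − 3·5.1875 − 2·1.4375 = 21.5625.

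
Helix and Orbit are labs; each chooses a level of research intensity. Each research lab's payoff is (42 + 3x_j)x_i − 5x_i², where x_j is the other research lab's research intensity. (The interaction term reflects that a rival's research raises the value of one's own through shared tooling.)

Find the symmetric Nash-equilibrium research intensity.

6

Helix's payoff is (42 + 3x_O)x_H − 5x_H².
∂π/∂x_H = 42 + 3x_O − 10x_H = 0, so x_H = 4.2 + 0.3x_O.
The game is symmetric, so in equilibrium x_O = x_H: the reaction function gives 0.7x_H = 4.2, hence x_H = 6.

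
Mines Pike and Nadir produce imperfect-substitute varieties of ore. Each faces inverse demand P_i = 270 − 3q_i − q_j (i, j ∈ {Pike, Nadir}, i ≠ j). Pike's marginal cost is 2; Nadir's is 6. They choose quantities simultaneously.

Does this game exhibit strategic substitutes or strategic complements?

Mine Pike's profit: π = q_{Pike}(270 − 3q_{Pike} − q_{Nadir}) − 2q_{Pike}.
∂π/∂q_{Pike} = 268 − 6q_{Pike} − q_{Nadir} = 0 ⇒ q_{Pike} = 134/3 − (1/6)q_{Nadir}.
The best-response slope dq_{Pike}/dq_{Nadir} = −1/6 < 0: the reaction function is downward-sloping, so the choices are strategic substitutes.

strategic substitutes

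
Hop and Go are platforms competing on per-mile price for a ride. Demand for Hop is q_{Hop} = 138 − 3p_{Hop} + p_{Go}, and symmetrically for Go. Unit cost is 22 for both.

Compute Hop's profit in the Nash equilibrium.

1060.32

Hop's profit: π = (p_{Hop} − 22)(138 − 3p_{Hop} + p_{Go}).
∂π/∂p_{Hop} = 204 − 6p_{Hop} + p_{Go} = 0 ⇒ p_{Hop} = 34 + (1/6)p_{Go}.
Setting p_{Hop} = p_{Go} in the reaction function: p_{Hop} = 34 + (1/6)p_{Hop}, so p_{Hop} = 34 / (5/6) = 40.8.
q_{Hop} = 138 − 3·40.8 + 40.8 = 56.4.
Profit = (40.8 − 22)·56.4 = 1060.32.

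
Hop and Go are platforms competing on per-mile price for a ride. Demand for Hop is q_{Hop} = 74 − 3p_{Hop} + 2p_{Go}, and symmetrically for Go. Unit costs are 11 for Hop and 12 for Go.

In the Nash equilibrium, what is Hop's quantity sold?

47.8125

Hop's profit: π = (p_{Hop} − 11)(74 − 3p_{Hop} + 2p_{Go}).
∂π/∂p_{Hop} = 107 − 6p_{Hop} + 2p_{Go} = 0 ⇒ p_{Hop} = 107/6 + (1/3)p_{Go}.
Similarly p_{Go} = 55/3 + (1/3)p_{Hop}.
Plugging p_{Go} into Hop's best response: p_{Hop} = 107/6 + (1/3)(55/3 + (1/3)p_{Hop}) ⇒ (8/9)p_{Hop} = 431/18, so p_{Hop} = 26.9375.
Then p_{Go} = 55/3 + (1/3)·26.9375 = 27.3125.
q_{Hop} = 74 − 3·26.9375 + 2·27.3125 = 47.8125.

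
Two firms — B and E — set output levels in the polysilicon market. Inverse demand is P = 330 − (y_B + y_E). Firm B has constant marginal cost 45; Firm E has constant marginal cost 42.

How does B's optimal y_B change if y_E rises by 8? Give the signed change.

-4

Firm B's profit: π = y_B(330 − (y_B + y_E)) − 45y_B.
∂π/∂y_B = 285 − 2y_B − y_E = 0, so y_B = 142.5 − 0.5y_E.
The reaction-function slope is −0.5, so an 8-unit rise in y_E moves y_B by −0.5 × 8 = −4. B's best response falls — the actions are strategic substitutes.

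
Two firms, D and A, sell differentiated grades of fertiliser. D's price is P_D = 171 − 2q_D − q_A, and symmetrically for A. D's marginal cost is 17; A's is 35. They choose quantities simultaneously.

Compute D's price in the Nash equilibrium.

81

Firm D's profit: π = q_D(171 − 2q_D − q_A) − 17q_D.
∂π/∂q_D = 154 − 4q_D − q_A = 0 ⇒ q_D = 38.5 − 0.25q_A.
Similarly q_A = 34 − 0.25q_D.
Substituting the second reaction function into the first: q_D = 38.5 − 0.25(34 − 0.25q_D), which gives 0.9375q_D = 30 ⇒ q_D = 32.
Then q_A = 34 − 0.25·32 = 26.
P_D = 171 − 2·32 − 26 = 81.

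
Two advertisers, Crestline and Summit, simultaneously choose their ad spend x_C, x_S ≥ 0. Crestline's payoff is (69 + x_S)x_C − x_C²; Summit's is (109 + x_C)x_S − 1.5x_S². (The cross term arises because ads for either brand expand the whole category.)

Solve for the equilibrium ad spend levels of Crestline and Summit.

63.2, 57.4

Expanding Crestline's payoff: 69x_C + x_Sx_C − x_C².
∂π/∂x_C = 69 + x_S − 2x_C = 0, so x_C = 34.5 + 0.5x_S.
Likewise for Summit: x_S = 109/3 + (1/3)x_C.
Plugging x_S into Crestline's best response: x_C = 34.5 + 0.5(109/3 + (1/3)x_C) ⇒ (5/6)x_C = 158/3, so x_C = 63.2.
Then x_S = 109/3 + (1/3)·63.2 = 57.4.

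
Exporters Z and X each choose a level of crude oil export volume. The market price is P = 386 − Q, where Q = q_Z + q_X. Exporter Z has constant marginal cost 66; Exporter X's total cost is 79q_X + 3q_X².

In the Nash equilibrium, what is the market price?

Exporter Z's profit: π = q_Z(386 − (q_Z + q_X)) − 66q_Z.
∂π/∂q_Z = 320 − 2q_Z − q_X = 0, so q_Z = 160 − 0.5q_X.
For X: ∂π/∂q_X = 307 − 8q_X − q_Z = 0 ⇒ q_X = 38.375 − 0.125q_Z.
Plugging q_X into Z's best response: q_Z = 160 − 0.5(38.375 − 0.125q_Z) ⇒ 0.9375q_Z = 140.8125, so q_Z = 150.2.
Then q_X = 38.375 − 0.125·150.2 = 19.6.
Equilibrium price: P = 386 − 169.8 = 216.2.

216.2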